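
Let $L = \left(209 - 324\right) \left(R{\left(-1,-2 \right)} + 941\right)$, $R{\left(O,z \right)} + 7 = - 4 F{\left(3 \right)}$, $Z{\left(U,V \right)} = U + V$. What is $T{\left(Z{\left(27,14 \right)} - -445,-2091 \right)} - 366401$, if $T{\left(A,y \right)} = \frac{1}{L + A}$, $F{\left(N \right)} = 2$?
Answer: $- \frac{38839971605}{106004} \approx -3.664 \cdot 10^{5}$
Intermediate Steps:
$R{\left(O,z \right)} = -15$ ($R{\left(O,z \right)} = -7 - 8 = -15$)
$L = -106490$ ($L = \left(209 - 324\right) \left(-15 + 941\right) = \left(-115\right) 926 = -106490$)
$T{\left(A,y \right)} = \frac{1}{-106490 + A}$
$T{\left(Z{\left(27,14 \right)} - -445,-2091 \right)} - 366401 = \frac{1}{-106490 + \left(\left(27 + 14\right) - -445\right)} - 366401 = \frac{1}{-106490 + \left(41 + 445\right)} - 366401 = \frac{1}{-106490 + 486} - 366401 = \frac{1}{-106004} - 366401 = - \frac{1}{106004} - 366401 = - \frac{38839971605}{106004}$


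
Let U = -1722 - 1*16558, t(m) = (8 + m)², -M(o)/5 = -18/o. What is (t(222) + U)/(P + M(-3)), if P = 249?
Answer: 11540/73 ≈ 158.08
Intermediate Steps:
M(o) = 90/o (M(o) = -(-90)/o = 90/o)
U = -18280 (U = -1722 - 16558 = -18280)
(t(222) + U)/(P + M(-3)) = ((8 + 222)² - 18280)/(249 + 90/(-3)) = (230² - 18280)/(249 + 90*(-⅓)) = (52900 - 18280)/(249 - 30) = 34620/219 = 34620*(1/219) = 11540/73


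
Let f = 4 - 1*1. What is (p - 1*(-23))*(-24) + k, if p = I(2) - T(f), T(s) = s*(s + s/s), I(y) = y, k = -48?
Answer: -360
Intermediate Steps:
f = 3 (f = 4 - 1 = 3)
T(s) = s*(1 + s) (T(s) = s*(s + 1) = s*(1 + s))
p = -10 (p = 2 - 3*(1 + 3) = 2 - 3*4 = 2 - 1*12 = 2 - 12 = -10)
(p - 1*(-23))*(-24) + k = (-10 - 1*(-23))*(-24) - 48 = (-10 + 23)*(-24) - 48 = 13*(-24) - 48 = -312 - 48 = -360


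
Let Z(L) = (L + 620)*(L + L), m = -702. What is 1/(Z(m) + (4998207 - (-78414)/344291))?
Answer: 344291/1760475298899 ≈ 1.9557e-7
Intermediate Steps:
Z(L) = 2*L*(620 + L) (Z(L) = (620 + L)*(2*L) = 2*L*(620 + L))
1/(Z(m) + (4998207 - (-78414)/344291)) = 1/(2*(-702)*(620 - 702) + (4998207 - (-78414)/344291)) = 1/(2*(-702)*(-82) + (4998207 - (-78414)/344291)) = 1/(115128 + (4998207 - 1*(-78414/344291))) = 1/(115128 + (4998207 + 78414/344291)) = 1/(115128 + 1720837764651/344291) = 1/(1760475298899/344291) = 344291/1760475298899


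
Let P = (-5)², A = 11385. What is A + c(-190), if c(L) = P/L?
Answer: 432625/38 ≈ 11385.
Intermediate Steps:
P = 25
c(L) = 25/L
A + c(-190) = 11385 + 25/(-190) = 11385 + 25*(-1/190) = 11385 - 5/38 = 432625/38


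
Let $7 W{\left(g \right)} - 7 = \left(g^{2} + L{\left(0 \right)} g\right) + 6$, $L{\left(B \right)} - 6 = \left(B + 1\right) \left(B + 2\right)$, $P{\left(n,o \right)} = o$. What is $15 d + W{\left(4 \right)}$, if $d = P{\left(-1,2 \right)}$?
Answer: $\frac{271}{7} \approx 38.714$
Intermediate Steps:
$d = 2$
$L{\left(B \right)} = 6 + \left(1 + B\right) \left(2 + B\right)$ ($L{\left(B \right)} = 6 + \left(B + 1\right) \left(B + 2\right) = 6 + \left(1 + B\right) \left(2 + B\right)$)
$W{\left(g \right)} = \frac{13}{7} + \frac{g^{2}}{7} + \frac{8 g}{7}$ ($W{\left(g \right)} = 1 + \frac{\left(g^{2} + \left(8 + 0^{2} + 3 \cdot 0\right) g\right) + 6}{7} = 1 + \frac{\left(g^{2} + \left(8 + 0 + 0\right) g\right) + 6}{7} = 1 + \frac{\left(g^{2} + 8 g\right) + 6}{7} = 1 + \frac{6 + g^{2} + 8 g}{7} = 1 + \left(\frac{6}{7} + \frac{g^{2}}{7} + \frac{8 g}{7}\right) = \frac{13}{7} + \frac{g^{2}}{7} + \frac{8 g}{7}$)
$15 d + W{\left(4 \right)} = 15 \cdot 2 + \left(\frac{13}{7} + \frac{4^{2}}{7} + \frac{8}{7} \cdot 4\right) = 30 + \left(\frac{13}{7} + \frac{1}{7} \cdot 16 + \frac{32}{7}\right) = 30 + \left(\frac{13}{7} + \frac{16}{7} + \frac{32}{7}\right) = 30 + \frac{61}{7} = \frac{271}{7}$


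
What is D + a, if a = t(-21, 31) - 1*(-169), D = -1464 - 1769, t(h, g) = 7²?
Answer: -3015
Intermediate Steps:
t(h, g) = 49
D = -3233
a = 218 (a = 49 - 1*(-169) = 49 + 169 = 218)
D + a = -3233 + 218 = -3015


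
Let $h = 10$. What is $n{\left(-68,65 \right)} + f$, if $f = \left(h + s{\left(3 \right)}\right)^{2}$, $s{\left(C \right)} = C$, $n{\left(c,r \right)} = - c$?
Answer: $237$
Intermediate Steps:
$f = 169$ ($f = \left(10 + 3\right)^{2} = 13^{2} = 169$)
$n{\left(-68,65 \right)} + f = \left(-1\right) \left(-68\right) + 169 = 68 + 169 = 237$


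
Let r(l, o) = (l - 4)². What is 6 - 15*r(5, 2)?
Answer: -9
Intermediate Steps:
r(l, o) = (-4 + l)²
6 - 15*r(5, 2) = 6 - 15*(-4 + 5)² = 6 - 15*1² = 6 - 15*1 = 6 - 15 = -9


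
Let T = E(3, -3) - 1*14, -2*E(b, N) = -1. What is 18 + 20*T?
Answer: -252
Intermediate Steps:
E(b, N) = ½ (E(b, N) = -½*(-1) = ½)
T = -27/2 (T = ½ - 1*14 = ½ - 14 = -27/2 ≈ -13.500)
18 + 20*T = 18 + 20*(-27/2) = 18 - 270 = -252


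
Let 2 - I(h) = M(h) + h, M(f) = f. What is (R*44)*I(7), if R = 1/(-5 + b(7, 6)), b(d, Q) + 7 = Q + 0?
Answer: 88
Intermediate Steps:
I(h) = 2 - 2*h (I(h) = 2 - (h + h) = 2 - 2*h)
b(d, Q) = -7 + Q (b(d, Q) = -7 + (Q + 0) = -7 + Q)
R = -⅙ (R = 1/(-5 + (-7 + 6)) = 1/(-5 - 1) = 1/(-6) = -⅙ ≈ -0.16667)
(R*44)*I(7) = (-⅙*44)*(2 - 2*7) = -22*(2 - 14)/3 = -22/3*(-12) = 88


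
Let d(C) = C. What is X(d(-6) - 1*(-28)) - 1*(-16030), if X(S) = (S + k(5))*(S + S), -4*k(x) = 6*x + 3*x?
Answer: 16503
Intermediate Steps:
k(x) = -9*x/4 (k(x) = -(6*x + 3*x)/4 = -9*x/4)
X(S) = 2*S*(-45/4 + S) (X(S) = (S - 9/4*5)*(S + S) = (S - 45/4)*(2*S) = (-45/4 + S)*(2*S) = 2*S*(-45/4 + S))
X(d(-6) - 1*(-28)) - 1*(-16030) = (-6 - 1*(-28))*(-45 + 4*(-6 - 1*(-28)))/2 - 1*(-16030) = (-6 + 28)*(-45 + 4*(-6 + 28))/2 + 16030 = (½)*22*(-45 + 4*22) + 16030 = (½)*22*(-45 + 88) + 16030 = (½)*22*43 + 16030 = 473 + 16030 = 16503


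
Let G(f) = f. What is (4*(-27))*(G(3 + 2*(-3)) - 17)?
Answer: 2160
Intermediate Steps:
(4*(-27))*(G(3 + 2*(-3)) - 17) = (4*(-27))*((3 + 2*(-3)) - 17) = -108*((3 - 6) - 17) = -108*(-3 - 17) = -108*(-20) = 2160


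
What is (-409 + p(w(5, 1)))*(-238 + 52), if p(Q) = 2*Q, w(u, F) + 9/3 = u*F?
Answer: 75330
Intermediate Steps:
w(u, F) = -3 + F*u (w(u, F) = -3 + u*F = -3 + F*u)
(-409 + p(w(5, 1)))*(-238 + 52) = (-409 + 2*(-3 + 1*5))*(-238 + 52) = (-409 + 2*(-3 + 5))*(-186) = (-409 + 2*2)*(-186) = (-409 + 4)*(-186) = -405*(-186) = 75330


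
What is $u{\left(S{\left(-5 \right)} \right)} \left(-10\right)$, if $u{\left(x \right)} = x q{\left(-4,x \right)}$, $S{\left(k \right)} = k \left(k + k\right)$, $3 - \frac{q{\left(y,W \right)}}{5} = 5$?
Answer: $5000$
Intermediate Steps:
$q{\left(y,W \right)} = -10$ ($q{\left(y,W \right)} = 15 - 25 = -10$)
$S{\left(k \right)} = 2 k^{2}$ ($S{\left(k \right)} = k 2 k = 2 k^{2}$)
$u{\left(x \right)} = - 10 x$ ($u{\left(x \right)} = x \left(-10\right) = - 10 x$)
$u{\left(S{\left(-5 \right)} \right)} \left(-10\right) = - 10 \cdot 2 \left(-5\right)^{2} \left(-10\right) = - 10 \cdot 2 \cdot 25 \left(-10\right) = \left(-10\right) 50 \left(-10\right) = \left(-500\right) \left(-10\right) = 5000$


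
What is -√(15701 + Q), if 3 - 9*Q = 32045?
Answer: -√109267/3 ≈ -110.19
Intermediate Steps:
Q = -32042/9 (Q = ⅓ - ⅑*32045 = ⅓ - 32045/9 = -32042/9 ≈ -3560.2)
-√(15701 + Q) = -√(15701 - 32042/9) = -√(109267/9) = -√109267/3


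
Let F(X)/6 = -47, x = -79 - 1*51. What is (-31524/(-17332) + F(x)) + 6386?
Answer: 26456513/4333 ≈ 6105.8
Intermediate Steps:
x = -130 (x = -79 - 51 = -130)
F(X) = -282 (F(X) = 6*(-47) = -282)
(-31524/(-17332) + F(x)) + 6386 = (-31524/(-17332) - 282) + 6386 = (-31524*(-1/17332) - 282) + 6386 = (7881/4333 - 282) + 6386 = -1214025/4333 + 6386 = 26456513/4333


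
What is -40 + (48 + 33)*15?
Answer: 1175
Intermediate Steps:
-40 + (48 + 33)*15 = -40 + 81*15 = -40 + 1215 = 1175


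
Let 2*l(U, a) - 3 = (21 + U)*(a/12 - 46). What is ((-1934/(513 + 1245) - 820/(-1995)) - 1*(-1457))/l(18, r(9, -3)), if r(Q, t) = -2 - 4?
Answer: -227003920/141106749 ≈ -1.6087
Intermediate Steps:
r(Q, t) = -6
l(U, a) = 3/2 + (-46 + a/12)*(21 + U)/2 (l(U, a) = 3/2 + ((21 + U)*(a/12 - 46))/2 = 3/2 + ((21 + U)*(-46 + a/12))/2 = 3/2 + ((-46 + a/12)*(21 + U))/2 = 3/2 + (-46 + a/12)*(21 + U)/2)
((-1934/(513 + 1245) - 820/(-1995)) - 1*(-1457))/l(18, r(9, -3)) = ((-1934/(513 + 1245) - 820/(-1995)) - 1*(-1457))/(-963/2 - 23*18 + (7/8)*(-6) + (1/24)*18*(-6)) = ((-1934/1758 - 820*(-1/1995)) + 1457)/(-963/2 - 414 - 21/4 - 9/2) = ((-1934*1/1758 + 164/399) + 1457)/(-3621/4) = ((-967/879 + 164/399) + 1457)*(-4/3621) = (-26853/38969 + 1457)*(-4/3621) = (56750980/38969)*(-4/3621) = -227003920/141106749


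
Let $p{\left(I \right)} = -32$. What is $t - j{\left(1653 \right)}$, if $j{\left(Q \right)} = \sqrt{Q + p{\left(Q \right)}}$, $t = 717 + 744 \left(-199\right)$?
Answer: $-147339 - \sqrt{1621} \approx -1.4738 \cdot 10^{5}$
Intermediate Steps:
$t = -147339$ ($t = 717 - 148056 = -147339$)
$j{\left(Q \right)} = \sqrt{-32 + Q}$ ($j{\left(Q \right)} = \sqrt{Q - 32} = \sqrt{-32 + Q}$)
$t - j{\left(1653 \right)} = -147339 - \sqrt{-32 + 1653} = -147339 - \sqrt{1621}$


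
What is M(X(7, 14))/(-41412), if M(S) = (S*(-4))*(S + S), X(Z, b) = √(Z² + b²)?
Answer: 70/1479 ≈ 0.047329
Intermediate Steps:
M(S) = -8*S² (M(S) = (-4*S)*(2*S) = -8*S²)
M(X(7, 14))/(-41412) = -8*(√(7² + 14²))²/(-41412) = -8*(√(49 + 196))²*(-1/41412) = -8*(√245)²*(-1/41412) = -8*(7*√5)²*(-1/41412) = -8*245*(-1/41412) = -1960*(-1/41412) = 70/1479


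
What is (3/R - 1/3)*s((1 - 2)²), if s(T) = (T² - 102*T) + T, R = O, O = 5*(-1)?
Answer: 280/3 ≈ 93.333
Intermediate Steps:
O = -5
R = -5
s(T) = T² - 101*T
(3/R - 1/3)*s((1 - 2)²) = (3/(-5) - 1/3)*((1 - 2)²*(-101 + (1 - 2)²)) = (3*(-⅕) - 1*⅓)*((-1)²*(-101 + (-1)²)) = (-⅗ - ⅓)*(1*(-101 + 1)) = -14*(-100)/15 = -14/15*(-100) = 280/3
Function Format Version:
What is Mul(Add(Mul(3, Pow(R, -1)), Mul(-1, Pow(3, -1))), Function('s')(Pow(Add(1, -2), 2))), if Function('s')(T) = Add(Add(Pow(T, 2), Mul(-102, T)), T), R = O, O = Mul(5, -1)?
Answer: Rational(280, 3) ≈ 93.333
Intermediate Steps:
O = -5
R = -5
Function('s')(T) = Add(Pow(T, 2), Mul(-101, T))
Mul(Add(Mul(3, Pow(R, -1)), Mul(-1, Pow(3, -1))), Function('s')(Pow(Add(1, -2), 2))) = Mul(Add(Mul(3, Pow(-5, -1)), Mul(-1, Pow(3, -1))), Mul(Pow(Add(1, -2), 2), Add(-101, Pow(Add(1, -2), 2)))) = Mul(Add(Mul(3, Rational(-1, 5)), Mul(-1, Rational(1, 3))), Mul(Pow(-1, 2), Add(-101, Pow(-1, 2)))) = Mul(Add(Rational(-3, 5), Rational(-1, 3)), Mul(1, Add(-101, 1))) = Mul(Rational(-14, 15), Mul(1, -100)) = Mul(Rational(-14, 15), -100) = Rational(280, 3)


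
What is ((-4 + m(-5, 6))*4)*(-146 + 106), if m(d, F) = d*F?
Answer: 5440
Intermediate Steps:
m(d, F) = F*d
((-4 + m(-5, 6))*4)*(-146 + 106) = ((-4 + 6*(-5))*4)*(-146 + 106) = ((-4 - 30)*4)*(-40) = -34*4*(-40) = -136*(-40) = 5440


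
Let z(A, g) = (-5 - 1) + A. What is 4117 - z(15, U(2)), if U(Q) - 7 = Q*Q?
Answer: 4108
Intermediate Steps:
U(Q) = 7 + Q² (U(Q) = 7 + Q*Q = 7 + Q²)
z(A, g) = -6 + A
4117 - z(15, U(2)) = 4117 - (-6 + 15) = 4117 - 1*9 = 4117 - 9 = 4108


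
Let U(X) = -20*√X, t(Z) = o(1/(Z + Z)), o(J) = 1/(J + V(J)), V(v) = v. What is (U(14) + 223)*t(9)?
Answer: 2007 - 180*√14 ≈ 1333.5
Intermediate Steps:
o(J) = 1/(2*J) (o(J) = 1/(J + J) = 1/(2*J))
t(Z) = Z (t(Z) = 1/(2*(1/(Z + Z))) = 1/(2*(1/(2*Z))) = 1/(2*((1/(2*Z)))) = (2*Z)/2 = Z)
(U(14) + 223)*t(9) = (-20*√14 + 223)*9 = (223 - 20*√14)*9 = 2007 - 180*√14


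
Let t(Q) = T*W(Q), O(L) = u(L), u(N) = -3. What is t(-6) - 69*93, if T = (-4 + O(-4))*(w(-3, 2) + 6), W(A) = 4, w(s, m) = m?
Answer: -6641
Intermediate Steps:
O(L) = -3
T = -56 (T = (-4 - 3)*(2 + 6) = -7*8 = -56)
t(Q) = -224 (t(Q) = -56*4 = -224)
t(-6) - 69*93 = -224 - 69*93 = -224 - 6417 = -6641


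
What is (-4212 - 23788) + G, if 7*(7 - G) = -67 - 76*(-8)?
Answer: -196492/7 ≈ -28070.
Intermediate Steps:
G = -492/7 (G = 7 - (-67 - 76*(-8))/7 = 7 - (-67 + 608)/7 = 7 - ⅐*541 = 7 - 541/7 = -492/7 ≈ -70.286)
(-4212 - 23788) + G = (-4212 - 23788) - 492/7 = -28000 - 492/7 = -196492/7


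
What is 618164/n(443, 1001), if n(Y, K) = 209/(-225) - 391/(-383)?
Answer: 13317570675/1982 ≈ 6.7193e+6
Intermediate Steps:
n(Y, K) = 7928/86175 (n(Y, K) = 209*(-1/225) - 391*(-1/383) = -209/225 + 391/383 = 7928/86175)
618164/n(443, 1001) = 618164/(7928/86175) = 618164*(86175/7928) = 13317570675/1982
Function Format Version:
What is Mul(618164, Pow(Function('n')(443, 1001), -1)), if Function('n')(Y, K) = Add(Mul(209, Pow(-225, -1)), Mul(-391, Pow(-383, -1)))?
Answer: Rational(13317570675, 1982) ≈ 6.7193e+6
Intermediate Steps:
Function('n')(Y, K) = Rational(7928, 86175) (Function('n')(Y, K) = Add(Mul(209, Rational(-1, 225)), Mul(-391, Rational(-1, 383))) = Add(Rational(-209, 225), Rational(391, 383)) = Rational(7928, 86175))
Mul(618164, Pow(Function('n')(443, 1001), -1)) = Mul(618164, Pow(Rational(7928, 86175), -1)) = Mul(618164, Rational(86175, 7928)) = Rational(13317570675, 1982)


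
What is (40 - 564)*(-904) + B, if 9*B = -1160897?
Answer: 3102367/9 ≈ 3.4471e+5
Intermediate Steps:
B = -1160897/9 (B = (⅑)*(-1160897) = -1160897/9 ≈ -1.2899e+5)
(40 - 564)*(-904) + B = (40 - 564)*(-904) - 1160897/9 = -524*(-904) - 1160897/9 = 473696 - 1160897/9 = 3102367/9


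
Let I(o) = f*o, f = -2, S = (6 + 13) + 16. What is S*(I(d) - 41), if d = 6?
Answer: -1855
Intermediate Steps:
S = 35 (S = 19 + 16 = 35)
I(o) = -2*o
S*(I(d) - 41) = 35*(-2*6 - 41) = 35*(-12 - 41) = 35*(-53) = -1855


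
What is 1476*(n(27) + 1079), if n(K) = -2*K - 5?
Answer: 1505520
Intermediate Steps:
n(K) = -5 - 2*K
1476*(n(27) + 1079) = 1476*((-5 - 2*27) + 1079) = 1476*((-5 - 54) + 1079) = 1476*(-59 + 1079) = 1476*1020 = 1505520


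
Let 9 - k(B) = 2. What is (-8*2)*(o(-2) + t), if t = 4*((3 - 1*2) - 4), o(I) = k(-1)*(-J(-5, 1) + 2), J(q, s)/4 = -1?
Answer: -480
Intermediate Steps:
J(q, s) = -4 (J(q, s) = 4*(-1) = -4)
k(B) = 7 (k(B) = 9 - 1*2 = 9 - 2 = 7)
o(I) = 42 (o(I) = 7*(-1*(-4) + 2) = 7*(4 + 2) = 7*6 = 42)
t = -12 (t = 4*((3 - 2) - 4) = 4*(1 - 4) = 4*(-3) = -12)
(-8*2)*(o(-2) + t) = (-8*2)*(42 - 12) = -16*30 = -480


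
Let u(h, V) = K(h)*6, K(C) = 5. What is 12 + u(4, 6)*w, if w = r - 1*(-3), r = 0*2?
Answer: 102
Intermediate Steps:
r = 0
u(h, V) = 30 (u(h, V) = 5*6 = 30)
w = 3 (w = 0 - 1*(-3) = 0 + 3 = 3)
12 + u(4, 6)*w = 12 + 30*3 = 12 + 90 = 102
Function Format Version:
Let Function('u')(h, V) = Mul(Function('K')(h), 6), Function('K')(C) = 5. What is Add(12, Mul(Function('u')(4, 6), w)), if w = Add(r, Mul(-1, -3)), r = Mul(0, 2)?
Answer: 102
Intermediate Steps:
r = 0
Function('u')(h, V) = 30 (Function('u')(h, V) = Mul(5, 6) = 30)
w = 3 (w = Add(0, Mul(-1, -3)) = Add(0, 3) = 3)
Add(12, Mul(Function('u')(4, 6), w)) = Add(12, Mul(30, 3)) = Add(12, 90) = 102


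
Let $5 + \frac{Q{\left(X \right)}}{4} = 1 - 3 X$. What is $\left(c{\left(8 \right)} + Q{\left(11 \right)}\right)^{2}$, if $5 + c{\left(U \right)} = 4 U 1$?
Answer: $14641$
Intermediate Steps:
$c{\left(U \right)} = -5 + 4 U$ ($c{\left(U \right)} = -5 + 4 U 1 = -5 + 4 U$)
$Q{\left(X \right)} = -16 - 12 X$ ($Q{\left(X \right)} = -20 + 4 \left(1 - 3 X\right) = -20 - \left(-4 + 12 X\right) = -16 - 12 X$)
$\left(c{\left(8 \right)} + Q{\left(11 \right)}\right)^{2} = \left(\left(-5 + 4 \cdot 8\right) - 148\right)^{2} = \left(\left(-5 + 32\right) - 148\right)^{2} = \left(27 - 148\right)^{2} = \left(-121\right)^{2} = 14641$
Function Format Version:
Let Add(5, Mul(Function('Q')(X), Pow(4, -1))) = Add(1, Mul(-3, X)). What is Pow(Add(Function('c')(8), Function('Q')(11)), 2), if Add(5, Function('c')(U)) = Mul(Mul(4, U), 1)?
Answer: 14641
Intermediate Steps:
Function('c')(U) = Add(-5, Mul(4, U)) (Function('c')(U) = Add(-5, Mul(Mul(4, U), 1)) = Add(-5, Mul(4, U)))
Function('Q')(X) = Add(-16, Mul(-12, X)) (Function('Q')(X) = Add(-20, Mul(4, Add(1, Mul(-3, X)))) = Add(-20, Add(4, Mul(-12, X))) = Add(-16, Mul(-12, X)))
Pow(Add(Function('c')(8), Function('Q')(11)), 2) = Pow(Add(Add(-5, Mul(4, 8)), Add(-16, Mul(-12, 11))), 2) = Pow(Add(Add(-5, 32), Add(-16, -132)), 2) = Pow(Add(27, -148), 2) = Pow(-121, 2) = 14641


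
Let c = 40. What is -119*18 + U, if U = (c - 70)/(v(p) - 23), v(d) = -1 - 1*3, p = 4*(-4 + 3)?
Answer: -19268/9 ≈ -2140.9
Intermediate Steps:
p = -4 (p = 4*(-1) = -4)
v(d) = -4 (v(d) = -1 - 3 = -4)
U = 10/9 (U = (40 - 70)/(-4 - 23) = -30/(-27) = -30*(-1/27) = 10/9 ≈ 1.1111)
-119*18 + U = -119*18 + 10/9 = -2142 + 10/9 = -19268/9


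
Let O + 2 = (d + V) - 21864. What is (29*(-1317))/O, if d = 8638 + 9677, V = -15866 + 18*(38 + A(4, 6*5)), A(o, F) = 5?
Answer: 38193/18643 ≈ 2.0487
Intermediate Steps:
V = -15092 (V = -15866 + 18*(38 + 5) = -15866 + 18*43 = -15866 + 774 = -15092)
d = 18315
O = -18643 (O = -2 + ((18315 - 15092) - 21864) = -2 + (3223 - 21864) = -2 - 18641 = -18643)
(29*(-1317))/O = (29*(-1317))/(-18643) = -38193*(-1/18643) = 38193/18643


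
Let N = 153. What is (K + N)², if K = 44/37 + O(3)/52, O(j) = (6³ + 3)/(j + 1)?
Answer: 1427410836049/59228416 ≈ 24100.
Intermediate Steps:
O(j) = 219/(1 + j) (O(j) = (216 + 3)/(1 + j) = 219/(1 + j))
K = 17255/7696 (K = 44/37 + (219/(1 + 3))/52 = 44*(1/37) + (219/4)*(1/52) = 44/37 + (219*(¼))*(1/52) = 44/37 + (219/4)*(1/52) = 44/37 + 219/208 = 17255/7696 ≈ 2.2421)
(K + N)² = (17255/7696 + 153)² = (1194743/7696)² = 1427410836049/59228416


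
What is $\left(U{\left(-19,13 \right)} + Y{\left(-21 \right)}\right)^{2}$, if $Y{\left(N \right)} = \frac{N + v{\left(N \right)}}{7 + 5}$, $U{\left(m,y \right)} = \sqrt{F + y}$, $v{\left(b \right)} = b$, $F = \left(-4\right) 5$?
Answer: $\frac{21}{4} - 7 i \sqrt{7} \approx 5.25 - 18.52 i$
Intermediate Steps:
$F = -20$
$U{\left(m,y \right)} = \sqrt{-20 + y}$
$Y{\left(N \right)} = \frac{N}{6}$ ($Y{\left(N \right)} = \frac{N + N}{7 + 5} = \frac{2 N}{12} = 2 N \frac{1}{12} = \frac{N}{6}$)
$\left(U{\left(-19,13 \right)} + Y{\left(-21 \right)}\right)^{2} = \left(\sqrt{-20 + 13} + \frac{1}{6} \left(-21\right)\right)^{2} = \left(\sqrt{-7} - \frac{7}{2}\right)^{2} = \left(i \sqrt{7} - \frac{7}{2}\right)^{2} = \left(- \frac{7}{2} + i \sqrt{7}\right)^{2}$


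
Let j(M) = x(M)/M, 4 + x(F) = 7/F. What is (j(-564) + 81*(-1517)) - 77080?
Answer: -63605519609/318096 ≈ -1.9996e+5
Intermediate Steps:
x(F) = -4 + 7/F
j(M) = (-4 + 7/M)/M
(j(-564) + 81*(-1517)) - 77080 = ((7 - 4*(-564))/(-564)² + 81*(-1517)) - 77080 = ((7 + 2256)/318096 - 122877) - 77080 = ((1/318096)*2263 - 122877) - 77080 = (2263/318096 - 122877) - 77080 = -39086679929/318096 - 77080 = -63605519609/318096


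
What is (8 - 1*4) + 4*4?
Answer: 20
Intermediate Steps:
(8 - 1*4) + 4*4 = (8 - 4) + 16 = 4 + 16 = 20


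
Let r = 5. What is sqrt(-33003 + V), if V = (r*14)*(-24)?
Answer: I*sqrt(34683) ≈ 186.23*I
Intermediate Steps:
V = -1680 (V = (5*14)*(-24) = 70*(-24) = -1680)
sqrt(-33003 + V) = sqrt(-33003 - 1680) = sqrt(-34683) = I*sqrt(34683)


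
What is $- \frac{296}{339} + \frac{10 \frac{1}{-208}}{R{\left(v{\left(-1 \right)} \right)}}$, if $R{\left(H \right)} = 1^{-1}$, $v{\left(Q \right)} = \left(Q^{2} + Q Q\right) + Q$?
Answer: $- \frac{32479}{35256} \approx -0.92123$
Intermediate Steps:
$v{\left(Q \right)} = Q + 2 Q^{2}$ ($v{\left(Q \right)} = \left(Q^{2} + Q^{2}\right) + Q = 2 Q^{2} + Q = Q + 2 Q^{2}$)
$R{\left(H \right)} = 1$
$- \frac{296}{339} + \frac{10 \frac{1}{-208}}{R{\left(v{\left(-1 \right)} \right)}} = - \frac{296}{339} + \frac{10 \frac{1}{-208}}{1} = \left(-296\right) \frac{1}{339} + 10 \left(- \frac{1}{208}\right) 1 = - \frac{296}{339} - \frac{5}{104} = - \frac{32479}{35256}$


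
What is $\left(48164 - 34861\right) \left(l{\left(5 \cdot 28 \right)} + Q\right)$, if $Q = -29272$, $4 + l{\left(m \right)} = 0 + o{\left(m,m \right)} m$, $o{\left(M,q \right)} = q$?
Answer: $-128719828$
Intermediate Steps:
$l{\left(m \right)} = -4 + m^{2}$ ($l{\left(m \right)} = -4 + \left(0 + m m\right) = -4 + \left(0 + m^{2}\right) = -4 + m^{2}$)
$\left(48164 - 34861\right) \left(l{\left(5 \cdot 28 \right)} + Q\right) = \left(48164 - 34861\right) \left(\left(-4 + \left(5 \cdot 28\right)^{2}\right) - 29272\right) = 13303 \left(\left(-4 + 140^{2}\right) - 29272\right) = 13303 \left(\left(-4 + 19600\right) - 29272\right) = 13303 \left(19596 - 29272\right) = 13303 \left(-9676\right) = -128719828$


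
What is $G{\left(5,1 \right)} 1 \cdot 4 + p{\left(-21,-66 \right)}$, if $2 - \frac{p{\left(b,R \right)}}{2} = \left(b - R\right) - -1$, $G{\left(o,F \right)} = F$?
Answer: $-84$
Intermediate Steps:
$p{\left(b,R \right)} = 2 - 2 b + 2 R$ ($p{\left(b,R \right)} = 4 - 2 \left(\left(b - R\right) - -1\right) = 4 - 2 \left(\left(b - R\right) + 1\right) = 4 - 2 \left(1 + b - R\right) = 4 - \left(2 - 2 R + 2 b\right) = 2 - 2 b + 2 R$)
$G{\left(5,1 \right)} 1 \cdot 4 + p{\left(-21,-66 \right)} = 1 \cdot 1 \cdot 4 + \left(2 - -42 + 2 \left(-66\right)\right) = 1 \cdot 4 + \left(2 + 42 - 132\right) = 4 - 88 = -84$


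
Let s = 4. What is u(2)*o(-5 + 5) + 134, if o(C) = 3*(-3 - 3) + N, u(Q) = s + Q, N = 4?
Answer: 50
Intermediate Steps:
u(Q) = 4 + Q
o(C) = -14 (o(C) = 3*(-3 - 3) + 4 = 3*(-6) + 4 = -18 + 4 = -14)
u(2)*o(-5 + 5) + 134 = (4 + 2)*(-14) + 134 = 6*(-14) + 134 = -84 + 134 = 50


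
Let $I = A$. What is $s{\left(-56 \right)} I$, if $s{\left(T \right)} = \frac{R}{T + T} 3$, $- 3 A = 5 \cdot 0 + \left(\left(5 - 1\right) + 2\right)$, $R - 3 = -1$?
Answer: $\frac{3}{28} \approx 0.10714$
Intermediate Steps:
$R = 2$ ($R = 3 - 1 = 2$)
$A = -2$ ($A = - \frac{5 \cdot 0 + \left(\left(5 - 1\right) + 2\right)}{3} = - \frac{0 + \left(4 + 2\right)}{3} = - \frac{0 + 6}{3} = \left(- \frac{1}{3}\right) 6 = -2$)
$I = -2$
$s{\left(T \right)} = \frac{3}{T}$ ($s{\left(T \right)} = \frac{1}{T + T} 2 \cdot 3 = \frac{1}{2 T} 2 \cdot 3 = \frac{1}{T} 3 = \frac{3}{T}$)
$s{\left(-56 \right)} I = \frac{3}{-56} \left(-2\right) = 3 \left(- \frac{1}{56}\right) \left(-2\right) = \left(- \frac{3}{56}\right) \left(-2\right) = \frac{3}{28}$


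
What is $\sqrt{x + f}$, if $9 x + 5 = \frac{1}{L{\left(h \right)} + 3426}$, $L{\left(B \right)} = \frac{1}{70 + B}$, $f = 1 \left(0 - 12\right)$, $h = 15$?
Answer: $\frac{i \sqrt{9582809903938}}{873633} \approx 3.5434 i$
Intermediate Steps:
$f = -12$ ($f = 1 \left(-12\right) = -12$)
$x = - \frac{1455970}{2620899}$ ($x = - \frac{5}{9} + \frac{1}{9 \left(\frac{1}{70 + 15} + 3426\right)} = - \frac{5}{9} + \frac{1}{9 \left(\frac{1}{85} + 3426\right)} = - \frac{5}{9} + \frac{1}{9 \cdot \frac{291211}{85}} = - \frac{5}{9} + \frac{1}{9} \cdot \frac{85}{291211} = - \frac{5}{9} + \frac{85}{2620899} = - \frac{1455970}{2620899} \approx -0.55552$)
$\sqrt{x + f} = \sqrt{- \frac{1455970}{2620899} - 12} = \sqrt{- \frac{32906758}{2620899}} = \frac{i \sqrt{9582809903938}}{873633}$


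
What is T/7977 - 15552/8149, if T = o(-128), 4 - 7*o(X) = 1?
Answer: -289461227/151677337 ≈ -1.9084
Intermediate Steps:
o(X) = 3/7 (o(X) = 4/7 - ⅐*1 = 4/7 - ⅐ = 3/7)
T = 3/7 ≈ 0.42857
T/7977 - 15552/8149 = (3/7)/7977 - 15552/8149 = (3/7)*(1/7977) - 15552*1/8149 = 1/18613 - 15552/8149 = -289461227/151677337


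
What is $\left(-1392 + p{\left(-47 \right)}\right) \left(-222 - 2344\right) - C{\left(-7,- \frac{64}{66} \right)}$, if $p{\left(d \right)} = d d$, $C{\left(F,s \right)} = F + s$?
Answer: $- \frac{69181663}{33} \approx -2.0964 \cdot 10^{6}$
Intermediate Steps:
$p{\left(d \right)} = d^{2}$
$\left(-1392 + p{\left(-47 \right)}\right) \left(-222 - 2344\right) - C{\left(-7,- \frac{64}{66} \right)} = \left(-1392 + \left(-47\right)^{2}\right) \left(-222 - 2344\right) - \left(-7 - \frac{64}{66}\right) = \left(-1392 + 2209\right) \left(-2566\right) - \left(-7 - \frac{32}{33}\right) = 817 \left(-2566\right) - \left(-7 - \frac{32}{33}\right) = -2096422 - - \frac{263}{33} = -2096422 + \frac{263}{33} = - \frac{69181663}{33}$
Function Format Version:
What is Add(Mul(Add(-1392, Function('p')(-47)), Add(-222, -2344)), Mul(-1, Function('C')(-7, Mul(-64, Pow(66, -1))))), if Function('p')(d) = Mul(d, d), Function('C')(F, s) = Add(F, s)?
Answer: Rational(-69181663, 33) ≈ -2.0964e+6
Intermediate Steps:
Function('p')(d) = Pow(d, 2)
Add(Mul(Add(-1392, Function('p')(-47)), Add(-222, -2344)), Mul(-1, Function('C')(-7, Mul(-64, Pow(66, -1))))) = Add(Mul(Add(-1392, Pow(-47, 2)), Add(-222, -2344)), Mul(-1, Add(-7, Mul(-64, Pow(66, -1))))) = Add(Mul(Add(-1392, 2209), -2566), Mul(-1, Add(-7, Mul(-64, Rational(1, 66))))) = Add(Mul(817, -2566), Mul(-1, Add(-7, Rational(-32, 33)))) = Add(-2096422, Mul(-1, Rational(-263, 33))) = Add(-2096422, Rational(263, 33)) = Rational(-69181663, 33)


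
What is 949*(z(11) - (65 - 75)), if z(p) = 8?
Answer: 17082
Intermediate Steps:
949*(z(11) - (65 - 75)) = 949*(8 - (65 - 75)) = 949*(8 - 1*(-10)) = 949*(8 + 10) = 949*18 = 17082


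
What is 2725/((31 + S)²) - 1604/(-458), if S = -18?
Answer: 759563/38701 ≈ 19.626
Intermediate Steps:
2725/((31 + S)²) - 1604/(-458) = 2725/((31 - 18)²) - 1604/(-458) = 2725/(13²) - 1604*(-1/458) = 2725/169 + 802/229 = 759563/38701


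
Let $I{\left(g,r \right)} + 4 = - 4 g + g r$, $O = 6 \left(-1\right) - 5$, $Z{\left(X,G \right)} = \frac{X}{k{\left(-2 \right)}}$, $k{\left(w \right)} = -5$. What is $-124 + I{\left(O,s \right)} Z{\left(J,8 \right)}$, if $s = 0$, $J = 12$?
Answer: $-220$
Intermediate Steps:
$Z{\left(X,G \right)} = - \frac{X}{5}$ ($Z{\left(X,G \right)} = \frac{X}{-5} = X \left(- \frac{1}{5}\right) = - \frac{X}{5}$)
$O = -11$ ($O = -6 - 5 = -11$)
$I{\left(g,r \right)} = -4 - 4 g + g r$ ($I{\left(g,r \right)} = -4 + \left(- 4 g + g r\right) = -4 - 4 g + g r$)
$-124 + I{\left(O,s \right)} Z{\left(J,8 \right)} = -124 + \left(-4 - -44 - 0\right) \left(\left(- \frac{1}{5}\right) 12\right) = -124 + \left(-4 + 44 + 0\right) \left(- \frac{12}{5}\right) = -124 + 40 \left(- \frac{12}{5}\right) = -124 - 96 = -220$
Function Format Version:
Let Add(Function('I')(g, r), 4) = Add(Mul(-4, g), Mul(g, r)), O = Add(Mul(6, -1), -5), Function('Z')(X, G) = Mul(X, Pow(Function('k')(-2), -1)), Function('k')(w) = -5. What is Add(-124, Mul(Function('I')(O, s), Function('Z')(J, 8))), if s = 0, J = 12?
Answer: -220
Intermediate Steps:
Function('Z')(X, G) = Mul(Rational(-1, 5), X) (Function('Z')(X, G) = Mul(X, Pow(-5, -1)) = Mul(X, Rational(-1, 5)) = Mul(Rational(-1, 5), X))
O = -11 (O = Add(-6, -5) = -11)
Function('I')(g, r) = Add(-4, Mul(-4, g), Mul(g, r)) (Function('I')(g, r) = Add(-4, Add(Mul(-4, g), Mul(g, r))) = Add(-4, Mul(-4, g), Mul(g, r)))
Add(-124, Mul(Function('I')(O, s), Function('Z')(J, 8))) = Add(-124, Mul(Add(-4, Mul(-4, -11), Mul(-11, 0)), Mul(Rational(-1, 5), 12))) = Add(-124, Mul(Add(-4, 44, 0), Rational(-12, 5))) = Add(-124, Mul(40, Rational(-12, 5))) = Add(-124, -96) = -220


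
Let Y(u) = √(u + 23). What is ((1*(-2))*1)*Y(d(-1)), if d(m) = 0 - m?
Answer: -4*√6 ≈ -9.7980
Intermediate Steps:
d(m) = -m
Y(u) = √(23 + u)
((1*(-2))*1)*Y(d(-1)) = ((1*(-2))*1)*√(23 - 1*(-1)) = (-2*1)*√(23 + 1) = -4*√6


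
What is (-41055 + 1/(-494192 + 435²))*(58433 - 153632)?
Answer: 91687037022078/23459 ≈ 3.9084e+9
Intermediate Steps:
(-41055 + 1/(-494192 + 435²))*(58433 - 153632) = (-41055 + 1/(-494192 + 189225))*(-95199) = (-41055 + 1/(-304967))*(-95199) = (-41055 - 1/304967)*(-95199) = -12520420186/304967*(-95199) = 91687037022078/23459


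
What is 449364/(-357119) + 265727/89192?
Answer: 54816486625/31852157848 ≈ 1.7210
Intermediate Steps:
449364/(-357119) + 265727/89192 = 449364*(-1/357119) + 265727*(1/89192) = -449364/357119 + 265727/89192 = 54816486625/31852157848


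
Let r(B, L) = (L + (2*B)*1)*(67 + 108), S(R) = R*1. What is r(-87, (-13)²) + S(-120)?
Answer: -995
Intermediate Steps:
S(R) = R
r(B, L) = 175*L + 350*B (r(B, L) = (L + 2*B)*175 = 175*L + 350*B)
r(-87, (-13)²) + S(-120) = (175*(-13)² + 350*(-87)) - 120 = (175*169 - 30450) - 120 = (29575 - 30450) - 120 = -875 - 120 = -995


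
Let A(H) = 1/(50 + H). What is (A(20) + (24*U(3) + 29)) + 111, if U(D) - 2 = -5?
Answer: 4761/70 ≈ 68.014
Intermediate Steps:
U(D) = -3 (U(D) = 2 - 5 = -3)
(A(20) + (24*U(3) + 29)) + 111 = (1/(50 + 20) + (24*(-3) + 29)) + 111 = (1/70 + (-72 + 29)) + 111 = (1/70 - 43) + 111 = -3009/70 + 111 = 4761/70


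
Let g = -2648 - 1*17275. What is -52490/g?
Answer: 1810/687 ≈ 2.6346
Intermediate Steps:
g = -19923 (g = -2648 - 17275 = -19923)
-52490/g = -52490/(-19923) = -52490*(-1/19923) = 1810/687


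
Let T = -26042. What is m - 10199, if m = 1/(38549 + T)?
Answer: -127558892/12507 ≈ -10199.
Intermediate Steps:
m = 1/12507 (m = 1/(38549 - 26042) = 1/12507 ≈ 7.9955e-5)
m - 10199 = 1/12507 - 10199 = -127558892/12507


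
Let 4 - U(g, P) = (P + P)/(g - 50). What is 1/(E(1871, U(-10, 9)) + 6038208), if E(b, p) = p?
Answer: 10/60382123 ≈ 1.6561e-7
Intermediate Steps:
U(g, P) = 4 - 2*P/(-50 + g) (U(g, P) = 4 - (P + P)/(g - 50) = 4 - 2*P/(-50 + g))
1/(E(1871, U(-10, 9)) + 6038208) = 1/(2*(-100 - 1*9 + 2*(-10))/(-50 - 10) + 6038208) = 1/(2*(-100 - 9 - 20)/(-60) + 6038208) = 1/(2*(-1/60)*(-129) + 6038208) = 1/(43/10 + 6038208) = 1/(60382123/10) = 10/60382123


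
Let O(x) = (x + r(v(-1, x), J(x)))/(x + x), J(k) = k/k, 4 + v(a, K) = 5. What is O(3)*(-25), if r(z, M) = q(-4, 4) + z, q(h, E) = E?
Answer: -100/3 ≈ -33.333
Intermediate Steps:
v(a, K) = 1 (v(a, K) = -4 + 5 = 1)
J(k) = 1
r(z, M) = 4 + z
O(x) = (5 + x)/(2*x) (O(x) = (x + (4 + 1))/(x + x) = (x + 5)/((2*x)) = (5 + x)*(1/(2*x)) = (5 + x)/(2*x))
O(3)*(-25) = ((1/2)*(5 + 3)/3)*(-25) = ((1/2)*(1/3)*8)*(-25) = (4/3)*(-25) = -100/3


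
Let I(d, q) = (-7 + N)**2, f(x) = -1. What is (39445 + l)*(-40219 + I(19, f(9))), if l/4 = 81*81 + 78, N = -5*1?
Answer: -2644990075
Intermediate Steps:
N = -5
I(d, q) = 144 (I(d, q) = (-7 - 5)**2 = (-12)**2 = 144)
l = 26556 (l = 4*(81*81 + 78) = 4*(6561 + 78) = 4*6639 = 26556)
(39445 + l)*(-40219 + I(19, f(9))) = (39445 + 26556)*(-40219 + 144) = 66001*(-40075) = -2644990075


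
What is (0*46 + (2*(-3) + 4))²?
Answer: 4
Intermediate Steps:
(0*46 + (2*(-3) + 4))² = (0 + (-6 + 4))² = (0 - 2)² = (-2)² = 4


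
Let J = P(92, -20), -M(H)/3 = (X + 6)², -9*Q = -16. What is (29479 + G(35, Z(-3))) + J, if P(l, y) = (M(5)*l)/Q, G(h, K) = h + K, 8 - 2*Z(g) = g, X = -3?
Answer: 112489/4 ≈ 28122.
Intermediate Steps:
Q = 16/9 (Q = -⅑*(-16) = 16/9 ≈ 1.7778)
M(H) = -27 (M(H) = -3*(-3 + 6)² = -3*3² = -3*9 = -27)
Z(g) = 4 - g/2
G(h, K) = K + h
P(l, y) = -243*l/16 (P(l, y) = (-27*l)/(16/9) = -27*l*(9/16) = -243*l/16)
J = -5589/4 (J = -243/16*92 = -5589/4 ≈ -1397.3)
(29479 + G(35, Z(-3))) + J = (29479 + ((4 - ½*(-3)) + 35)) - 5589/4 = (29479 + ((4 + 3/2) + 35)) - 5589/4 = (29479 + (11/2 + 35)) - 5589/4 = (29479 + 81/2) - 5589/4 = 59039/2 - 5589/4 = 112489/4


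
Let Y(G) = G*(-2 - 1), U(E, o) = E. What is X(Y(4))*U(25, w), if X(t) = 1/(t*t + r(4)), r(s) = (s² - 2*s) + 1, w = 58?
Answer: 25/153 ≈ 0.16340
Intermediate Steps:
r(s) = 1 + s² - 2*s
Y(G) = -3*G (Y(G) = G*(-3) = -3*G)
X(t) = 1/(9 + t²) (X(t) = 1/(t*t + (1 + 4² - 2*4)) = 1/(t² + (1 + 16 - 8)) = 1/(t² + 9) = 1/(9 + t²))
X(Y(4))*U(25, w) = 25/(9 + (-3*4)²) = 25/(9 + (-12)²) = 25/(9 + 144) = 25/153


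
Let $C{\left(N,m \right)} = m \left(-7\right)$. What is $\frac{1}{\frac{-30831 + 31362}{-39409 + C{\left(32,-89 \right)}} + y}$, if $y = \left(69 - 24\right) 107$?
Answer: $\frac{38786}{186754059} \approx 0.00020768$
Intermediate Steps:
$C{\left(N,m \right)} = - 7 m$
$y = 4815$ ($y = 45 \cdot 107 = 4815$)
$\frac{1}{\frac{-30831 + 31362}{-39409 + C{\left(32,-89 \right)}} + y} = \frac{1}{\frac{-30831 + 31362}{-39409 - -623} + 4815} = \frac{1}{\frac{531}{-39409 + 623} + 4815} = \frac{1}{\frac{531}{-38786} + 4815} = \frac{1}{531 \left(- \frac{1}{38786}\right) + 4815} = \frac{1}{- \frac{531}{38786} + 4815} = \frac{1}{\frac{186754059}{38786}} = \frac{38786}{186754059}$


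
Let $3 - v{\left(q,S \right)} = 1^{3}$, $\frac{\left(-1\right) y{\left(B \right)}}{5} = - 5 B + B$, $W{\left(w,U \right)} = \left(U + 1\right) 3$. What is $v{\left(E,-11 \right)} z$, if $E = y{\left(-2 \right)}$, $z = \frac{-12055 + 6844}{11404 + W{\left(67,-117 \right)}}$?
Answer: $- \frac{5211}{5528} \approx -0.94266$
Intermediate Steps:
$W{\left(w,U \right)} = 3 + 3 U$ ($W{\left(w,U \right)} = \left(1 + U\right) 3 = 3 + 3 U$)
$y{\left(B \right)} = 20 B$ ($y{\left(B \right)} = - 5 \left(- 5 B + B\right) = - 5 \left(- 4 B\right) = 20 B$)
$z = - \frac{5211}{11056}$ ($z = \frac{-12055 + 6844}{11404 + \left(3 + 3 \left(-117\right)\right)} = - \frac{5211}{11404 + \left(3 - 351\right)} = - \frac{5211}{11404 - 348} = - \frac{5211}{11056} \approx -0.47133$)
$E = -40$ ($E = 20 \left(-2\right) = -40$)
$v{\left(q,S \right)} = 2$ ($v{\left(q,S \right)} = 3 - 1^{3} = 3 - 1 = 2$)
$v{\left(E,-11 \right)} z = 2 \left(- \frac{5211}{11056}\right) = - \frac{5211}{5528}$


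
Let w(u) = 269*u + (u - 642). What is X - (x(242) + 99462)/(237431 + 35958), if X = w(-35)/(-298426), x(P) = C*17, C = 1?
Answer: -434323843/1315909447 ≈ -0.33006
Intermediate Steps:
w(u) = -642 + 270*u (w(u) = 269*u + (-642 + u) = -642 + 270*u)
x(P) = 17 (x(P) = 1*17 = 17)
X = 5046/149213 (X = (-642 + 270*(-35))/(-298426) = (-642 - 9450)*(-1/298426) = -10092*(-1/298426) = 5046/149213 ≈ 0.033817)
X - (x(242) + 99462)/(237431 + 35958) = 5046/149213 - (17 + 99462)/(237431 + 35958) = 5046/149213 - 99479/273389 = 5046/149213 - 1*3209/8819 = 5046/149213 - 3209/8819 = -434323843/1315909447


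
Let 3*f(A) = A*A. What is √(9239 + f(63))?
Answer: √10562 ≈ 102.77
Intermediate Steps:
f(A) = A²/3 (f(A) = (A*A)/3 = A²/3)
√(9239 + f(63)) = √(9239 + (⅓)*63²) = √(9239 + (⅓)*3969) = √(9239 + 1323) = √10562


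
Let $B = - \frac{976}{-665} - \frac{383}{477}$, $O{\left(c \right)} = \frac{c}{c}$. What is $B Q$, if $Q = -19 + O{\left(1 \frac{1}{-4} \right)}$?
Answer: $- \frac{421714}{35245} \approx -11.965$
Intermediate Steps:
$O{\left(c \right)} = 1$
$B = \frac{210857}{317205}$ ($B = \left(-976\right) \left(- \frac{1}{665}\right) - \frac{383}{477} = \frac{976}{665} - \frac{383}{477} = \frac{210857}{317205} \approx 0.66473$)
$Q = -18$ ($Q = -19 + 1 = -18$)
$B Q = \frac{210857}{317205} \left(-18\right) = - \frac{421714}{35245}$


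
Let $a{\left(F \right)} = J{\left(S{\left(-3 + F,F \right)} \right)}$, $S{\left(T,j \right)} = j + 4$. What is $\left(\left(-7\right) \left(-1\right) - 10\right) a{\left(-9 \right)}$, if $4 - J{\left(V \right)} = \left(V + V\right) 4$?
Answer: $-132$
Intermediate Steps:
$S{\left(T,j \right)} = 4 + j$
$J{\left(V \right)} = 4 - 8 V$ ($J{\left(V \right)} = 4 - \left(V + V\right) 4 = 4 - 2 V 4 = 4 - 8 V$)
$a{\left(F \right)} = -28 - 8 F$ ($a{\left(F \right)} = 4 - 8 \left(4 + F\right) = 4 - \left(32 + 8 F\right) = -28 - 8 F$)
$\left(\left(-7\right) \left(-1\right) - 10\right) a{\left(-9 \right)} = \left(\left(-7\right) \left(-1\right) - 10\right) \left(-28 - -72\right) = \left(7 - 10\right) \left(-28 + 72\right) = \left(-3\right) 44 = -132$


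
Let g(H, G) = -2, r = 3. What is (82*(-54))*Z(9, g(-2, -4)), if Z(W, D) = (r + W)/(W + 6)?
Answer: -17712/5 ≈ -3542.4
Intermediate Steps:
Z(W, D) = (3 + W)/(6 + W) (Z(W, D) = (3 + W)/(W + 6) = (3 + W)/(6 + W))
(82*(-54))*Z(9, g(-2, -4)) = (82*(-54))*((3 + 9)/(6 + 9)) = -4428*12/15 = -1476*12/5 = -4428*⅘ = -17712/5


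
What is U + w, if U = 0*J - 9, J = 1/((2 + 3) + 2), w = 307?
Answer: 298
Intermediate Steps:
J = ⅐ (J = 1/(5 + 2) = 1/7 = ⅐ ≈ 0.14286)
U = -9 (U = 0*(⅐) - 9 = 0 - 9 = -9)
U + w = -9 + 307 = 298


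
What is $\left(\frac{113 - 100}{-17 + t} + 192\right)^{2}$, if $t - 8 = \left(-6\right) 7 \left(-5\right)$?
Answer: $\frac{1490346025}{40401} \approx 36889.0$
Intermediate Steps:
$t = 218$ ($t = 8 + \left(-6\right) 7 \left(-5\right) = 8 - -210 = 8 + 210 = 218$)
$\left(\frac{113 - 100}{-17 + t} + 192\right)^{2} = \left(\frac{113 - 100}{-17 + 218} + 192\right)^{2} = \left(\frac{113 - 100}{201} + 192\right)^{2} = \left(\left(113 - 100\right) \frac{1}{201} + 192\right)^{2} = \left(13 \cdot \frac{1}{201} + 192\right)^{2} = \left(\frac{13}{201} + 192\right)^{2} = \left(\frac{38605}{201}\right)^{2} = \frac{1490346025}{40401}$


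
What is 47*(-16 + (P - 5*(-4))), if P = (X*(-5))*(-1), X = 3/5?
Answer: 329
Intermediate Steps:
X = ⅗ (X = 3*(⅕) = ⅗ ≈ 0.60000)
P = 3 (P = ((⅗)*(-5))*(-1) = -3*(-1) = 3)
47*(-16 + (P - 5*(-4))) = 47*(-16 + (3 - 5*(-4))) = 47*(-16 + (3 + 20)) = 47*(-16 + 23) = 47*7 = 329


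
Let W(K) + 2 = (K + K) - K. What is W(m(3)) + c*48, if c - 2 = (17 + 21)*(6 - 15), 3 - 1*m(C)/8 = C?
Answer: -16322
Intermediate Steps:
m(C) = 24 - 8*C
c = -340 (c = 2 + (17 + 21)*(6 - 15) = 2 + 38*(-9) = 2 - 342 = -340)
W(K) = -2 + K (W(K) = -2 + ((K + K) - K) = -2 + (2*K - K) = -2 + K)
W(m(3)) + c*48 = (-2 + (24 - 8*3)) - 340*48 = (-2 + (24 - 24)) - 16320 = (-2 + 0) - 16320 = -2 - 16320 = -16322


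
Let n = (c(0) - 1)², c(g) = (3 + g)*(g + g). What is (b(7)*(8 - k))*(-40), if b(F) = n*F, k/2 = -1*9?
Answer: -7280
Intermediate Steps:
c(g) = 2*g*(3 + g) (c(g) = (3 + g)*(2*g) = 2*g*(3 + g))
n = 1 (n = (2*0*(3 + 0) - 1)² = (2*0*3 - 1)² = (0 - 1)² = (-1)² = 1)
k = -18 (k = 2*(-1*9) = 2*(-9) = -18)
b(F) = F (b(F) = 1*F = F)
(b(7)*(8 - k))*(-40) = (7*(8 - 1*(-18)))*(-40) = (7*(8 + 18))*(-40) = (7*26)*(-40) = 182*(-40) = -7280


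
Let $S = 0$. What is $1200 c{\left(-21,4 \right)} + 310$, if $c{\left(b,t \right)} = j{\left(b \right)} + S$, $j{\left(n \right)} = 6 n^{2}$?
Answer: $3175510$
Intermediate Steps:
$c{\left(b,t \right)} = 6 b^{2}$ ($c{\left(b,t \right)} = 6 b^{2} + 0 = 6 b^{2}$)
$1200 c{\left(-21,4 \right)} + 310 = 1200 \cdot 6 \left(-21\right)^{2} + 310 = 1200 \cdot 6 \cdot 441 + 310 = 1200 \cdot 2646 + 310 = 3175200 + 310 = 3175510$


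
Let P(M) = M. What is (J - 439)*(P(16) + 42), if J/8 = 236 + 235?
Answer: 193082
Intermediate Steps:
J = 3768 (J = 8*(236 + 235) = 8*471 = 3768)
(J - 439)*(P(16) + 42) = (3768 - 439)*(16 + 42) = 3329*58 = 193082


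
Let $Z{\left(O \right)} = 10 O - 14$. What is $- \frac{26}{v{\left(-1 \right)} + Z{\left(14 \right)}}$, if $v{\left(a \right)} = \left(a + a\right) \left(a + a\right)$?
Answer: $- \frac{1}{5} \approx -0.2$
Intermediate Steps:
$v{\left(a \right)} = 4 a^{2}$ ($v{\left(a \right)} = 2 a 2 a = 4 a^{2}$)
$Z{\left(O \right)} = -14 + 10 O$
$- \frac{26}{v{\left(-1 \right)} + Z{\left(14 \right)}} = - \frac{26}{4 \left(-1\right)^{2} + \left(-14 + 10 \cdot 14\right)} = - \frac{26}{4 \cdot 1 + \left(-14 + 140\right)} = - \frac{26}{4 + 126} = - \frac{26}{130} = \left(-26\right) \frac{1}{130} = - \frac{1}{5}$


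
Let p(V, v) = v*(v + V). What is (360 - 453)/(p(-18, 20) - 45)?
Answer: 93/5 ≈ 18.600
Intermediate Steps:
p(V, v) = v*(V + v)
(360 - 453)/(p(-18, 20) - 45) = (360 - 453)/(20*(-18 + 20) - 45) = -93/(20*2 - 45) = -93/(40 - 45) = -93/(-5) = -93*(-⅕) = 93/5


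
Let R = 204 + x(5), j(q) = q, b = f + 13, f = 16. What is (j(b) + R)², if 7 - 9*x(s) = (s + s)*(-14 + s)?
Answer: 4813636/81 ≈ 59428.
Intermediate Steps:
x(s) = 7/9 - 2*s*(-14 + s)/9 (x(s) = 7/9 - (s + s)*(-14 + s)/9 = 7/9 - 2*s*(-14 + s)/9)
b = 29 (b = 16 + 13 = 29)
R = 1933/9 (R = 204 + (7/9 - 2/9*5² + (28/9)*5) = 204 + (7/9 - 2/9*25 + 140/9) = 204 + (7/9 - 50/9 + 140/9) = 204 + 97/9 = 1933/9 ≈ 214.78)
(j(b) + R)² = (29 + 1933/9)² = (2194/9)² = 4813636/81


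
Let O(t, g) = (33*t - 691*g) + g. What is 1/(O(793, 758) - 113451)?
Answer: -1/610302 ≈ -1.6385e-6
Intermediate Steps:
O(t, g) = -690*g + 33*t (O(t, g) = (-691*g + 33*t) + g = -690*g + 33*t)
1/(O(793, 758) - 113451) = 1/((-690*758 + 33*793) - 113451) = 1/((-523020 + 26169) - 113451) = 1/(-496851 - 113451) = 1/(-610302) = -1/610302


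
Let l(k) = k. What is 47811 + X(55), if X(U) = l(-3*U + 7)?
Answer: 47653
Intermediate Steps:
X(U) = 7 - 3*U (X(U) = -3*U + 7 = 7 - 3*U)
47811 + X(55) = 47811 + (7 - 3*55) = 47811 + (7 - 165) = 47811 - 158 = 47653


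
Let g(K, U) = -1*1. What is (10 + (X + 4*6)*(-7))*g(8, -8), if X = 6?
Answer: 200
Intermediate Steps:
g(K, U) = -1
(10 + (X + 4*6)*(-7))*g(8, -8) = (10 + (6 + 4*6)*(-7))*(-1) = (10 + (6 + 24)*(-7))*(-1) = (10 + 30*(-7))*(-1) = (10 - 210)*(-1) = -200*(-1) = 200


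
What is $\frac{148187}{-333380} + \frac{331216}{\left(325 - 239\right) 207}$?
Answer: $\frac{53891382553}{2967415380} \approx 18.161$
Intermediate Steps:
$\frac{148187}{-333380} + \frac{331216}{\left(325 - 239\right) 207} = 148187 \left(- \frac{1}{333380}\right) + \frac{331216}{86 \cdot 207} = - \frac{148187}{333380} + \frac{331216}{17802} = - \frac{148187}{333380} + 331216 \cdot \frac{1}{17802} = - \frac{148187}{333380} + \frac{165608}{8901} = \frac{53891382553}{2967415380}$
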